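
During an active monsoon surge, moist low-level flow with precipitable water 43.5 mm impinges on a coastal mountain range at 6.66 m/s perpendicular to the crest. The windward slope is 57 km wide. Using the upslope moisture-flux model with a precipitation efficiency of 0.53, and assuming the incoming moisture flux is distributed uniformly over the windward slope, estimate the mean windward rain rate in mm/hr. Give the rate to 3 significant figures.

Incoming column moisture flux per unit ridge length: F = V × PW = 6.66 × 43.5 = 289.71 mm·m/s.
Spread over the 57 km slope with efficiency ε = 0.53: R = ε·F/W = 0.53 × 289.71 / 57000 m = 2.694e-03 mm/s.
R = 2.694e-03 × 3600 = 9.70 mm/hr.

R ≈ 9.70 mm/hr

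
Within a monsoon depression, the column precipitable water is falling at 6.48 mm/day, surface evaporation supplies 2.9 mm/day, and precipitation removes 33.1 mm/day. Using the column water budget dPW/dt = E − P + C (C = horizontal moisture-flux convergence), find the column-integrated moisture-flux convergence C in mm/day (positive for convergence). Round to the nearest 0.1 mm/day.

dPW/dt = -6.48 mm/day.
C = dPW/dt − E + P = (-6.48) − 2.9 + 33.1 = 23.7 mm/day.

C ≈ 23.7 mm/day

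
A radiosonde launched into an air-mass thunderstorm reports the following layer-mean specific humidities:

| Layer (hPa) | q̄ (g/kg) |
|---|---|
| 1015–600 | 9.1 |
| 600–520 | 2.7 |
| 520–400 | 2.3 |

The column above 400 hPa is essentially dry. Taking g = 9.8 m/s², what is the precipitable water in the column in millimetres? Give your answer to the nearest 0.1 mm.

PW ≈ 43.6 mm

Precipitable water is the column-integrated vapour mass per unit area: PW = (1/g) Σ q̄ Δp, with q in kg/kg and Δp in Pa (1 kg/m² of water = 1 mm).
Layer 1015–600 hPa: Δp = 415 hPa = 41500 Pa, q̄ = 0.0091 kg/kg → 0.0091 × 41500 / 9.8 = 38.54 mm
Layer 600–520 hPa: Δp = 80 hPa = 8000 Pa, q̄ = 0.0027 kg/kg → 0.0027 × 8000 / 9.8 = 2.20 mm
Layer 520–400 hPa: Δp = 120 hPa = 12000 Pa, q̄ = 0.0023 kg/kg → 0.0023 × 12000 / 9.8 = 2.82 mm
PW = 38.54 + 2.20 + 2.82 = 43.56 ≈ 43.6 mm.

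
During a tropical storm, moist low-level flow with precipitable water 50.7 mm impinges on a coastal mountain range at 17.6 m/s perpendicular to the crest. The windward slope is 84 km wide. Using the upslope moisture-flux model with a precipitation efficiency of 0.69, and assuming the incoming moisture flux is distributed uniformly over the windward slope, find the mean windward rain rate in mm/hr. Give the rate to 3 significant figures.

Incoming column moisture flux per unit ridge length: F = V × PW = 17.6 × 50.7 = 892.32 mm·m/s.
Spread over the 84 km slope with efficiency ε = 0.69: R = ε·F/W = 0.69 × 892.32 / 84000 m = 7.330e-03 mm/s.
R = 7.330e-03 × 3600 = 26.4 mm/hr.

R ≈ 26.4 mm/hr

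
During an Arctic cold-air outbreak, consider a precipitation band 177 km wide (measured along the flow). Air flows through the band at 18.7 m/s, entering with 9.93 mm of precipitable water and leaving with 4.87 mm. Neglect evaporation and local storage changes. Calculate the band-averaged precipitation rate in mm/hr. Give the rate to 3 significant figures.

Column moisture flux per unit crosswind length is F = V × PW.
Inflow: F_in = 18.7 × 9.93 = 185.691 mm·m/s
Outflow: F_out = 18.7 × 4.87 = 91.069 mm·m/s
Steady-state rate R = (F_in − F_out)/L = (185.691 − 91.069) / 177000 m = 5.346e-04 mm/s.
R = 5.346e-04 × 3600 = 1.92 mm/hr.

R ≈ 1.92 mm/hr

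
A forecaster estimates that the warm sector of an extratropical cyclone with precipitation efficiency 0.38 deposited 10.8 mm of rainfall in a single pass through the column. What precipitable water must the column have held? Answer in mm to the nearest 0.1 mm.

PW ≈ 28.4 mm

PW = rainfall / ε = 10.8 / 0.38 = 28.4 mm.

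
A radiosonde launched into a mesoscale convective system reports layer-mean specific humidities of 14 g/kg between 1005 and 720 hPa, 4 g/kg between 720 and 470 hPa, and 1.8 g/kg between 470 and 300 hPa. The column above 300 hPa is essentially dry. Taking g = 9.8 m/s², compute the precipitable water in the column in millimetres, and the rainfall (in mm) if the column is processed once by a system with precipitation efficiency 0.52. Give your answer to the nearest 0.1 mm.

PW ≈ 54.0 mm; rainfall ≈ 28.1 mm

Precipitable water is the column-integrated vapour mass per unit area: PW = (1/g) Σ q̄ Δp, with q in kg/kg and Δp in Pa (1 kg/m² of water = 1 mm).
Layer 1005–720 hPa: Δp = 285 hPa = 28500 Pa, q̄ = 0.014 kg/kg → 0.014 × 28500 / 9.8 = 40.71 mm
Layer 720–470 hPa: Δp = 250 hPa = 25000 Pa, q̄ = 0.004 kg/kg → 0.004 × 25000 / 9.8 = 10.20 mm
Layer 470–300 hPa: Δp = 170 hPa = 17000 Pa, q̄ = 0.0018 kg/kg → 0.0018 × 17000 / 9.8 = 3.12 mm
PW = 40.71 + 10.20 + 3.12 = 54.03 ≈ 54.0 mm.
Rainfall = ε × PW = 0.52 × 54.0 = 28.1 mm.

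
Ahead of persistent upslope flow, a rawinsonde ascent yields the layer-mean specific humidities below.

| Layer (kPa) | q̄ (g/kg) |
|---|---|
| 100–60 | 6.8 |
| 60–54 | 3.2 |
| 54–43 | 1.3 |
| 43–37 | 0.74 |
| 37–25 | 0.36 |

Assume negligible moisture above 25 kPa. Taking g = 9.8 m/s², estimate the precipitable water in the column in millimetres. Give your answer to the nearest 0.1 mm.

Precipitable water is the column-integrated vapour mass per unit area: PW = (1/g) Σ q̄ Δp, with q in kg/kg and Δp in Pa (1 kg/m² of water = 1 mm).
Layer 100–60 kPa: Δp = 400 hPa = 40000 Pa, q̄ = 0.0068 kg/kg → 0.0068 × 40000 / 9.8 = 27.76 mm
Layer 60–54 kPa: Δp = 60 hPa = 6000 Pa, q̄ = 0.0032 kg/kg → 0.0032 × 6000 / 9.8 = 1.96 mm
Layer 54–43 kPa: Δp = 110 hPa = 11000 Pa, q̄ = 0.0013 kg/kg → 0.0013 × 11000 / 9.8 = 1.46 mm
Layer 43–37 kPa: Δp = 60 hPa = 6000 Pa, q̄ = 0.00074 kg/kg → 0.00074 × 6000 / 9.8 = 0.45 mm
Layer 37–25 kPa: Δp = 120 hPa = 12000 Pa, q̄ = 0.00036 kg/kg → 0.00036 × 12000 / 9.8 = 0.44 mm
PW = 27.76 + 1.96 + 1.46 + 0.45 + 0.44 = 32.07 ≈ 32.1 mm.

PW ≈ 32.1 mm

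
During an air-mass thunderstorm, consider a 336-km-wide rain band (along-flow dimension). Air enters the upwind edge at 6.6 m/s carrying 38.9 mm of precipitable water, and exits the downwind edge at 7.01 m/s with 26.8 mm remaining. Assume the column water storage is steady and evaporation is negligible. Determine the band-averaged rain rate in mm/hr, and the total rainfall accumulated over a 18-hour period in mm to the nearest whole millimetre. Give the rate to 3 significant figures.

Column moisture flux per unit crosswind length is F = V × PW.
Inflow: F_in = 6.6 × 38.9 = 256.74 mm·m/s
Outflow: F_out = 7.01 × 26.8 = 187.868 mm·m/s
Steady-state rate R = (F_in − F_out)/L = (256.74 − 187.868) / 336000 m = 2.050e-04 mm/s.
R = 2.050e-04 × 3600 = 0.738 mm/hr.
Over 18 h: total = 0.738 × 18 = 13.284 ≈ 13 mm.

R ≈ 0.738 mm/hr; total ≈ 13 mm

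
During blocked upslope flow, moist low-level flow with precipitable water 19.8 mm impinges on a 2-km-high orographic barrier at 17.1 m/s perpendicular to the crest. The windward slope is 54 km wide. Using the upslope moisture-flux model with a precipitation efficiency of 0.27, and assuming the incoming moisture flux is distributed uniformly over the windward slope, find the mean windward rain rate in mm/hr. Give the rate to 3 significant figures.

R ≈ 6.09 mm/hr

Incoming column moisture flux per unit ridge length: F = V × PW = 17.1 × 19.8 = 338.58 mm·m/s.
Spread over the 54 km slope with efficiency ε = 0.27: R = ε·F/W = 0.27 × 338.58 / 54000 m = 1.693e-03 mm/s.
R = 1.693e-03 × 3600 = 6.09 mm/hr.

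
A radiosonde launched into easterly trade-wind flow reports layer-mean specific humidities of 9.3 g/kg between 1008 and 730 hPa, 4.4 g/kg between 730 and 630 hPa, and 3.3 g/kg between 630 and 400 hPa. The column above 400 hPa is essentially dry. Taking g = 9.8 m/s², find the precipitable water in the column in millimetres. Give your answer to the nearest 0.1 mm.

Precipitable water is the column-integrated vapour mass per unit area: PW = (1/g) Σ q̄ Δp, with q in kg/kg and Δp in Pa (1 kg/m² of water = 1 mm).
Layer 1008–730 hPa: Δp = 278 hPa = 27800 Pa, q̄ = 0.0093 kg/kg → 0.0093 × 27800 / 9.8 = 26.38 mm
Layer 730–630 hPa: Δp = 100 hPa = 10000 Pa, q̄ = 0.0044 kg/kg → 0.0044 × 10000 / 9.8 = 4.49 mm
Layer 630–400 hPa: Δp = 230 hPa = 23000 Pa, q̄ = 0.0033 kg/kg → 0.0033 × 23000 / 9.8 = 7.74 mm
PW = 26.38 + 4.49 + 7.74 = 38.61 ≈ 38.6 mm.

PW ≈ 38.6 mm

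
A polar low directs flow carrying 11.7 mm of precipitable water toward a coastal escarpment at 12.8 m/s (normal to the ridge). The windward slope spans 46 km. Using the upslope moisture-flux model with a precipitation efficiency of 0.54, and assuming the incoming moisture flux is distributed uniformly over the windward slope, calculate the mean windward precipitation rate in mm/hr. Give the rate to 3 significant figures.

Incoming column moisture flux per unit ridge length: F = V × PW = 12.8 × 11.7 = 149.76 mm·m/s.
Spread over the 46 km slope with efficiency ε = 0.54: R = ε·F/W = 0.54 × 149.76 / 46000 m = 1.758e-03 mm/s.
R = 1.758e-03 × 3600 = 6.33 mm/hr.

R ≈ 6.33 mm/hr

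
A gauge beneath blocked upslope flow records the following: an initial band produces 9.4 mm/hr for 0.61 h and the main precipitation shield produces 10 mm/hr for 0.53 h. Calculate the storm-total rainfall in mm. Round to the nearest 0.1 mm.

total ≈ 11.0 mm

Total = Σ Rᵢ Δtᵢ = 9.4 × 0.61 + 10 × 0.53
      = 5.734 + 5.3 = 11.0 mm.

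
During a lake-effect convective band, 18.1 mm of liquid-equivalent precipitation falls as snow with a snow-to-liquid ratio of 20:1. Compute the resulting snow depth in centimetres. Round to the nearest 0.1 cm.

snow depth ≈ 36.2 cm

Snow depth = liquid × ratio = 18.1 mm × 20 = 362 mm = 36.2 cm.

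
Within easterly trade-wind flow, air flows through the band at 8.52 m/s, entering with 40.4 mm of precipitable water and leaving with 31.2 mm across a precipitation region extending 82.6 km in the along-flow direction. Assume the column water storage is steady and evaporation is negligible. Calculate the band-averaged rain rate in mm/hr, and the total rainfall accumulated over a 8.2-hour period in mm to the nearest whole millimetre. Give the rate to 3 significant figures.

R ≈ 3.42 mm/hr; total ≈ 28 mm

Column moisture flux per unit crosswind length is F = V × PW.
Inflow: F_in = 8.52 × 40.4 = 344.208 mm·m/s
Outflow: F_out = 8.52 × 31.2 = 265.824 mm·m/s
Steady-state rate R = (F_in − F_out)/L = (344.208 − 265.824) / 82600 m = 9.490e-04 mm/s.
R = 9.490e-04 × 3600 = 3.42 mm/hr.
Over 8.2 h: total = 3.42 × 8.2 = 28.044 ≈ 28 mm.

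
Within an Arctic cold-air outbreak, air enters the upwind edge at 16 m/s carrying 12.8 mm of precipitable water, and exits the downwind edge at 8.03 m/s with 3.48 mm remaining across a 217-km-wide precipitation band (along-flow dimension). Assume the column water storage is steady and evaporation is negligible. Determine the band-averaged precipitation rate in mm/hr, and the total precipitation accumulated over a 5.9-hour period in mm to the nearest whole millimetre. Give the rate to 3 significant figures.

R ≈ 2.93 mm/hr; total ≈ 17 mm

Column moisture flux per unit crosswind length is F = V × PW.
Inflow: F_in = 16 × 12.8 = 204.8 mm·m/s
Outflow: F_out = 8.03 × 3.48 = 27.9444 mm·m/s
Steady-state rate R = (F_in − F_out)/L = (204.8 − 27.9444) / 217000 m = 8.150e-04 mm/s.
R = 8.150e-04 × 3600 = 2.93 mm/hr.
Over 5.9 h: total = 2.93 × 5.9 = 17.287 ≈ 17 mm.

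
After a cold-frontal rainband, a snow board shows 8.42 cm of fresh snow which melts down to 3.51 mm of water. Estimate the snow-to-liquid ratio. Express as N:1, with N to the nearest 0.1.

Ratio = snow depth / SWE = 84.2 mm / 3.51 mm = 24.0, i.e. 24.0:1.

ratio ≈ 24.0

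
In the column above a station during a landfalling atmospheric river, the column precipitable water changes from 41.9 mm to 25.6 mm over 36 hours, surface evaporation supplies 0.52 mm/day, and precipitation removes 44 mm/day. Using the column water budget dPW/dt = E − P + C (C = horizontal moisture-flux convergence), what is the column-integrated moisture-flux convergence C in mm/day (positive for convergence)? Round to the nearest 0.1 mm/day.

dPW/dt = (25.6 − 41.9) mm / (36/24 day) = -10.867 mm/day.
C = dPW/dt − E + P = (-10.867) − 0.52 + 44 = 32.6 mm/day.

C ≈ 32.6 mm/day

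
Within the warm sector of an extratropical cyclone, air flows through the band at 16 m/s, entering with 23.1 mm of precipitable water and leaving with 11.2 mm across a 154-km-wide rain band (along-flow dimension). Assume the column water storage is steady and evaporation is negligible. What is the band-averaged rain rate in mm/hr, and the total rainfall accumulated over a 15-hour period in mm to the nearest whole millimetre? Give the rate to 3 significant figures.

R ≈ 4.45 mm/hr; total ≈ 67 mm

Column moisture flux per unit crosswind length is F = V × PW.
Inflow: F_in = 16 × 23.1 = 369.6 mm·m/s
Outflow: F_out = 16 × 11.2 = 179.2 mm·m/s
Steady-state rate R = (F_in − F_out)/L = (369.6 − 179.2) / 154000 m = 1.236e-03 mm/s.
R = 1.236e-03 × 3600 = 4.45 mm/hr.
Over 15 h: total = 4.45 × 15 = 66.75 ≈ 67 mm.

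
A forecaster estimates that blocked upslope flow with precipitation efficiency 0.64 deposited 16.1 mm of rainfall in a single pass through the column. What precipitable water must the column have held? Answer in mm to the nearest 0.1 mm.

PW = rainfall / ε = 16.1 / 0.64 = 25.2 mm.

PW ≈ 25.2 mm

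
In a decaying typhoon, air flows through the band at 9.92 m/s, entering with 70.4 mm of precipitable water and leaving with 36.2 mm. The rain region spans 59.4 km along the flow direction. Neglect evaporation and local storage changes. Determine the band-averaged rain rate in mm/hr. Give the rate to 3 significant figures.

Column moisture flux per unit crosswind length is F = V × PW.
Inflow: F_in = 9.92 × 70.4 = 698.368 mm·m/s
Outflow: F_out = 9.92 × 36.2 = 359.104 mm·m/s
Steady-state rate R = (F_in − F_out)/L = (698.368 − 359.104) / 59400 m = 5.712e-03 mm/s.
R = 5.712e-03 × 3600 = 20.6 mm/hr.

R ≈ 20.6 mm/hr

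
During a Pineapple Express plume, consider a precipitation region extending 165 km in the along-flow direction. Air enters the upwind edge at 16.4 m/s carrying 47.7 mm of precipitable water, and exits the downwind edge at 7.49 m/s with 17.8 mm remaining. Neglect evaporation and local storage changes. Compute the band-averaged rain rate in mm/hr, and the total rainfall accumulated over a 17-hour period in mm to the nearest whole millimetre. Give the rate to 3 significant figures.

R ≈ 14.2 mm/hr; total ≈ 241 mm

Column moisture flux per unit crosswind length is F = V × PW.
Inflow: F_in = 16.4 × 47.7 = 782.28 mm·m/s
Outflow: F_out = 7.49 × 17.8 = 133.322 mm·m/s
Steady-state rate R = (F_in − F_out)/L = (782.28 − 133.322) / 165000 m = 3.933e-03 mm/s.
R = 3.933e-03 × 3600 = 14.2 mm/hr.
Over 17 h: total = 14.2 × 17 = 241.4 ≈ 241 mm.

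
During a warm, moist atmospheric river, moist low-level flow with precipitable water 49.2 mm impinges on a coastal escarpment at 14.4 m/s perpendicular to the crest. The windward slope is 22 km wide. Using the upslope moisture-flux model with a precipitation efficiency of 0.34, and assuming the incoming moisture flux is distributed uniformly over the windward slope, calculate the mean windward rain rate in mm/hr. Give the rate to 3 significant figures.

Incoming column moisture flux per unit ridge length: F = V × PW = 14.4 × 49.2 = 708.48 mm·m/s.
Spread over the 22 km slope with efficiency ε = 0.34: R = ε·F/W = 0.34 × 708.48 / 22000 m = 1.095e-02 mm/s.
R = 1.095e-02 × 3600 = 39.4 mm/hr.

R ≈ 39.4 mm/hr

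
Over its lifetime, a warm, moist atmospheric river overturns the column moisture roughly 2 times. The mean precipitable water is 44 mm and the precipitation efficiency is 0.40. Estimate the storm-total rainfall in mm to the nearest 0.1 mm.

rainfall ≈ 35.2 mm

Each cycle deposits ε × PW = 0.40 × 44 = 17.6 mm.
Over 2 cycles: 2 × 17.6 = 35.2 mm.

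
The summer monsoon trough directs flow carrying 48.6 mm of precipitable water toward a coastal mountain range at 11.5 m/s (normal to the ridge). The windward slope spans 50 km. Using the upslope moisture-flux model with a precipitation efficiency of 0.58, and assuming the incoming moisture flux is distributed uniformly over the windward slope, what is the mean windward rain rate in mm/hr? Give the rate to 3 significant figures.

R ≈ 23.3 mm/hr

Incoming column moisture flux per unit ridge length: F = V × PW = 11.5 × 48.6 = 558.9 mm·m/s.
Spread over the 50 km slope with efficiency ε = 0.58: R = ε·F/W = 0.58 × 558.9 / 50000 m = 6.483e-03 mm/s.
R = 6.483e-03 × 3600 = 23.3 mm/hr.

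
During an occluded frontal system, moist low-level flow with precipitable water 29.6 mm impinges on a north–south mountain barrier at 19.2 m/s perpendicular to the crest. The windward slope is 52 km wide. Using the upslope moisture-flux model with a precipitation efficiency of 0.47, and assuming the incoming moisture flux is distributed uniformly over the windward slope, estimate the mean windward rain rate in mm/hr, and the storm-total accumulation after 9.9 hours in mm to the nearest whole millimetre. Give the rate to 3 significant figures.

Incoming column moisture flux per unit ridge length: F = V × PW = 19.2 × 29.6 = 568.32 mm·m/s.
Spread over the 52 km slope with efficiency ε = 0.47: R = ε·F/W = 0.47 × 568.32 / 52000 m = 5.137e-03 mm/s.
R = 5.137e-03 × 3600 = 18.5 mm/hr.
Over 9.9 h: total = 18.5 × 9.9 = 183.15 ≈ 183 mm.

R ≈ 18.5 mm/hr; total ≈ 183 mm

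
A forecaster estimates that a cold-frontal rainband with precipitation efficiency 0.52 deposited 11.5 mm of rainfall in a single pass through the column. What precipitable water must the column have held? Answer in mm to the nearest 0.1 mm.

PW ≈ 22.1 mm

PW = rainfall / ε = 11.5 / 0.52 = 22.1 mm.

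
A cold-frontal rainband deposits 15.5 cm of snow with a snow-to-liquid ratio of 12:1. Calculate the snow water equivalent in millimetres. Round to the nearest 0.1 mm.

SWE = snow depth / ratio = 15.5 cm / 12 = 1.292 cm = 12.9 mm.

SWE ≈ 12.9 mm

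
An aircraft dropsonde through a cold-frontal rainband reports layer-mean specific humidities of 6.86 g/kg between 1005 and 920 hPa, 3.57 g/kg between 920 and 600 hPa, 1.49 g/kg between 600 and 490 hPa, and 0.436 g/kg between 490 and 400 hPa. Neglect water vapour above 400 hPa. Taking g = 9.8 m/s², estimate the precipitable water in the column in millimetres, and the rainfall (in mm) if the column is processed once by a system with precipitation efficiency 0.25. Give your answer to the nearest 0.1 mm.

PW ≈ 19.7 mm; rainfall ≈ 4.9 mm

Precipitable water is the column-integrated vapour mass per unit area: PW = (1/g) Σ q̄ Δp, with q in kg/kg and Δp in Pa (1 kg/m² of water = 1 mm).
Layer 1005–920 hPa: Δp = 85 hPa = 8500 Pa, q̄ = 0.00686 kg/kg → 0.00686 × 8500 / 9.8 = 5.95 mm
Layer 920–600 hPa: Δp = 320 hPa = 32000 Pa, q̄ = 0.00357 kg/kg → 0.00357 × 32000 / 9.8 = 11.66 mm
Layer 600–490 hPa: Δp = 110 hPa = 11000 Pa, q̄ = 0.00149 kg/kg → 0.00149 × 11000 / 9.8 = 1.67 mm
Layer 490–400 hPa: Δp = 90 hPa = 9000 Pa, q̄ = 0.000436 kg/kg → 0.000436 × 9000 / 9.8 = 0.40 mm
PW = 5.95 + 11.66 + 1.67 + 0.40 = 19.68 ≈ 19.7 mm.
Rainfall = ε × PW = 0.25 × 19.7 = 4.9 mm.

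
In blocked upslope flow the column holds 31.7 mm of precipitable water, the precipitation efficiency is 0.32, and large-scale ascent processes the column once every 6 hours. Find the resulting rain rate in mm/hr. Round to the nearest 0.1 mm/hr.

Each overturning extracts ε × PW = 0.32 × 31.7 = 10.144 mm.
Rate = ε·PW / τ = 10.144 / 6 h = 1.7 mm/hr.

R ≈ 1.7 mm/hr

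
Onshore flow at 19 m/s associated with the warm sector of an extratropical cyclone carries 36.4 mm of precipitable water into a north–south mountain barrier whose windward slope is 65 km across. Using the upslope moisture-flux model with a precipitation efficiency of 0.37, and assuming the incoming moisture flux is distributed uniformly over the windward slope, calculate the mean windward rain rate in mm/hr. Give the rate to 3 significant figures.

R ≈ 14.2 mm/hr

Incoming column moisture flux per unit ridge length: F = V × PW = 19 × 36.4 = 691.6 mm·m/s.
Spread over the 65 km slope with efficiency ε = 0.37: R = ε·F/W = 0.37 × 691.6 / 65000 m = 3.937e-03 mm/s.
R = 3.937e-03 × 3600 = 14.2 mm/hr.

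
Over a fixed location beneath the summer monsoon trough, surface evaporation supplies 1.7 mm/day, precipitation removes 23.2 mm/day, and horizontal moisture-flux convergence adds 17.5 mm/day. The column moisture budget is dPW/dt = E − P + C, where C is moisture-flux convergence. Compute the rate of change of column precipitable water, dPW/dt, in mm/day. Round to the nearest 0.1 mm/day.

dPW/dt ≈ -4.0 mm/day

dPW/dt = E − P + C = 1.7 − 23.2 + (17.5) = -4.0 mm/day.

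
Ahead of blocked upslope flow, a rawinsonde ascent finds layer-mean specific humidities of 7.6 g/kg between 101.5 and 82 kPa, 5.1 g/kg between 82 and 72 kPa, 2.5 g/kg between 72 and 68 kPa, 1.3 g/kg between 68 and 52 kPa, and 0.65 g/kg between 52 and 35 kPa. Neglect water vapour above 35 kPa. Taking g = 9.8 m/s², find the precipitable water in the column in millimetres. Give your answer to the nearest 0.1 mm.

PW ≈ 24.6 mm

Precipitable water is the column-integrated vapour mass per unit area: PW = (1/g) Σ q̄ Δp, with q in kg/kg and Δp in Pa (1 kg/m² of water = 1 mm).
Layer 101.5–82 kPa: Δp = 195 hPa = 19500 Pa, q̄ = 0.0076 kg/kg → 0.0076 × 19500 / 9.8 = 15.12 mm
Layer 82–72 kPa: Δp = 100 hPa = 10000 Pa, q̄ = 0.0051 kg/kg → 0.0051 × 10000 / 9.8 = 5.20 mm
Layer 72–68 kPa: Δp = 40 hPa = 4000 Pa, q̄ = 0.0025 kg/kg → 0.0025 × 4000 / 9.8 = 1.02 mm
Layer 68–52 kPa: Δp = 160 hPa = 16000 Pa, q̄ = 0.0013 kg/kg → 0.0013 × 16000 / 9.8 = 2.12 mm
Layer 52–35 kPa: Δp = 170 hPa = 17000 Pa, q̄ = 0.00065 kg/kg → 0.00065 × 17000 / 9.8 = 1.13 mm
PW = 15.12 + 5.20 + 1.02 + 2.12 + 1.13 = 24.59 ≈ 24.6 mm.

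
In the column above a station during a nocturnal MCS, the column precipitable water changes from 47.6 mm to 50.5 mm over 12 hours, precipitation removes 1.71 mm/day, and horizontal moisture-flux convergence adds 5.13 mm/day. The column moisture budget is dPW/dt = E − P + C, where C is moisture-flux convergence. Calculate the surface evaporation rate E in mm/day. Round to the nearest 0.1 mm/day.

dPW/dt = (50.5 − 47.6) mm / (12/24 day) = +5.800 mm/day.
E = dPW/dt + P − C = (+5.800) + 1.71 − (5.13) = 2.4 mm/day.

E ≈ 2.4 mm/day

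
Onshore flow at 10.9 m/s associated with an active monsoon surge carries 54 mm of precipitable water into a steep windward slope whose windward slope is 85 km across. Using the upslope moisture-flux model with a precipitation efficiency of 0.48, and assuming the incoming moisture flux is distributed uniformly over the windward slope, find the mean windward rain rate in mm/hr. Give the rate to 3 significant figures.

Incoming column moisture flux per unit ridge length: F = V × PW = 10.9 × 54 = 588.6 mm·m/s.
Spread over the 85 km slope with efficiency ε = 0.48: R = ε·F/W = 0.48 × 588.6 / 85000 m = 3.324e-03 mm/s.
R = 3.324e-03 × 3600 = 12.0 mm/hr.

R ≈ 12.0 mm/hr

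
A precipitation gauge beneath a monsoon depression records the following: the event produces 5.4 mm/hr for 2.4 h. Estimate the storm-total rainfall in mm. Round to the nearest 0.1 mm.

Total = Σ Rᵢ Δtᵢ = 5.4 × 2.4
      = 12.96 = 13.0 mm.

total ≈ 13.0 mm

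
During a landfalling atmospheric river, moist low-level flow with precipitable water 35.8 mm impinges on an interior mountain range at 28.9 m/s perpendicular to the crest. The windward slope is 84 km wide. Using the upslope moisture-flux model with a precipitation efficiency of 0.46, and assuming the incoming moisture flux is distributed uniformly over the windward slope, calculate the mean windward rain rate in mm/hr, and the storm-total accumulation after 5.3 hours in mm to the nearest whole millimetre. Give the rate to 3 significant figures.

R ≈ 20.4 mm/hr; total ≈ 108 mm

Incoming column moisture flux per unit ridge length: F = V × PW = 28.9 × 35.8 = 1034.62 mm·m/s.
Spread over the 84 km slope with efficiency ε = 0.46: R = ε·F/W = 0.46 × 1034.62 / 84000 m = 5.666e-03 mm/s.
R = 5.666e-03 × 3600 = 20.4 mm/hr.
Over 5.3 h: total = 20.4 × 5.3 = 108.12 ≈ 108 mm.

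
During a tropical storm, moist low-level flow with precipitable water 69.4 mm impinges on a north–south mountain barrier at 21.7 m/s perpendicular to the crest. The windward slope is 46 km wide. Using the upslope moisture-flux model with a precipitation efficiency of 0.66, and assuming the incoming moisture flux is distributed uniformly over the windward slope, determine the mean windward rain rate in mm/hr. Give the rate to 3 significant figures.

R ≈ 77.8 mm/hr

Incoming column moisture flux per unit ridge length: F = V × PW = 21.7 × 69.4 = 1505.98 mm·m/s.
Spread over the 46 km slope with efficiency ε = 0.66: R = ε·F/W = 0.66 × 1505.98 / 46000 m = 2.161e-02 mm/s.
R = 2.161e-02 × 3600 = 77.8 mm/hr.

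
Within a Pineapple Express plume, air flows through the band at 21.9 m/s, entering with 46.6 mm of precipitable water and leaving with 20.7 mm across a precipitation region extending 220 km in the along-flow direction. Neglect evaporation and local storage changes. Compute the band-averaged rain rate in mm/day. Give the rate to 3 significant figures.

Column moisture flux per unit crosswind length is F = V × PW.
Inflow: F_in = 21.9 × 46.6 = 1020.54 mm·m/s
Outflow: F_out = 21.9 × 20.7 = 453.33 mm·m/s
Steady-state rate R = (F_in − F_out)/L = (1020.54 − 453.33) / 220000 m = 2.578e-03 mm/s.
R = 2.578e-03 × 3600 × 24 = 223 mm/day.

R ≈ 223 mm/day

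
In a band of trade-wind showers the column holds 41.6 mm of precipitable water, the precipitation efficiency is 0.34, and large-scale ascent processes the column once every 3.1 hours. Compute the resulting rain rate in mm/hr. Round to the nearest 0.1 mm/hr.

R ≈ 4.6 mm/hr

Each overturning extracts ε × PW = 0.34 × 41.6 = 14.144 mm.
Rate = ε·PW / τ = 14.144 / 3.1 h = 4.6 mm/hr.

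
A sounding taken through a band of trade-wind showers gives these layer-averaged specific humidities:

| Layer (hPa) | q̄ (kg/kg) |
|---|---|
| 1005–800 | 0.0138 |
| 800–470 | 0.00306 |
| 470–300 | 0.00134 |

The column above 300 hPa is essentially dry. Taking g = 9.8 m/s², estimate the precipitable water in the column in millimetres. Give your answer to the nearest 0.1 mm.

Precipitable water is the column-integrated vapour mass per unit area: PW = (1/g) Σ q̄ Δp, with q in kg/kg and Δp in Pa (1 kg/m² of water = 1 mm).
Layer 1005–800 hPa: Δp = 205 hPa = 20500 Pa, q̄ = 0.0138 kg/kg → 0.0138 × 20500 / 9.8 = 28.87 mm
Layer 800–470 hPa: Δp = 330 hPa = 33000 Pa, q̄ = 0.00306 kg/kg → 0.00306 × 33000 / 9.8 = 10.30 mm
Layer 470–300 hPa: Δp = 170 hPa = 17000 Pa, q̄ = 0.00134 kg/kg → 0.00134 × 17000 / 9.8 = 2.32 mm
PW = 28.87 + 10.30 + 2.32 = 41.49 ≈ 41.5 mm.

PW ≈ 41.5 mm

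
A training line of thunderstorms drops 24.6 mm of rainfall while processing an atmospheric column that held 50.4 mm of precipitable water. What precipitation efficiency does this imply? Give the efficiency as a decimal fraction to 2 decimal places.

ε = rainfall / PW = 24.6 / 50.4 = 0.49.

ε ≈ 0.49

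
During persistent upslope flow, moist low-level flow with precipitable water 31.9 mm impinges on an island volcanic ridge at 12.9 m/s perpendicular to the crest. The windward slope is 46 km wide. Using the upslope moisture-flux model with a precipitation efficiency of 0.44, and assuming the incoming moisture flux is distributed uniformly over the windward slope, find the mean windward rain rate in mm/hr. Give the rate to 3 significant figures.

Incoming column moisture flux per unit ridge length: F = V × PW = 12.9 × 31.9 = 411.51 mm·m/s.
Spread over the 46 km slope with efficiency ε = 0.44: R = ε·F/W = 0.44 × 411.51 / 46000 m = 3.936e-03 mm/s.
R = 3.936e-03 × 3600 = 14.2 mm/hr.

R ≈ 14.2 mm/hr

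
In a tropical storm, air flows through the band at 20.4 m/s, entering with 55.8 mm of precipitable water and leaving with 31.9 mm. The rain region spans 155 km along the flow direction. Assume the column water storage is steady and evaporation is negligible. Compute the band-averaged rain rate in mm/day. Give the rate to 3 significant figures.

Column moisture flux per unit crosswind length is F = V × PW.
Inflow: F_in = 20.4 × 55.8 = 1138.32 mm·m/s
Outflow: F_out = 20.4 × 31.9 = 650.76 mm·m/s
Steady-state rate R = (F_in − F_out)/L = (1138.32 − 650.76) / 155000 m = 3.146e-03 mm/s.
R = 3.146e-03 × 3600 × 24 = 272 mm/day.

R ≈ 272 mm/day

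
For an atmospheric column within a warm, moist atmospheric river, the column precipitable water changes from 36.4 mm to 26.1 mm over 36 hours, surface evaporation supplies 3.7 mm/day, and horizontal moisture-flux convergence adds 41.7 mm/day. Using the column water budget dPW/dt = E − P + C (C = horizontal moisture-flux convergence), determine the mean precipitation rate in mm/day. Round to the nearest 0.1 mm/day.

dPW/dt = (26.1 − 36.4) mm / (36/24 day) = -6.867 mm/day.
P = E + C − dPW/dt = 3.7 + (41.7) − (-6.867) = 52.3 mm/day.

P ≈ 52.3 mm/day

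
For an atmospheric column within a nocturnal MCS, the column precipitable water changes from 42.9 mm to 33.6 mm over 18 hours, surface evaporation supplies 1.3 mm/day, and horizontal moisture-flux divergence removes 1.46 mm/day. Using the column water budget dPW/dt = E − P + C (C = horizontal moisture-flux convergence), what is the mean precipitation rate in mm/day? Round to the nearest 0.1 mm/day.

dPW/dt = (33.6 − 42.9) mm / (18/24 day) = -12.400 mm/day.
P = E + C − dPW/dt = 1.3 + (-1.46) − (-12.400) = 12.2 mm/day.

P ≈ 12.2 mm/day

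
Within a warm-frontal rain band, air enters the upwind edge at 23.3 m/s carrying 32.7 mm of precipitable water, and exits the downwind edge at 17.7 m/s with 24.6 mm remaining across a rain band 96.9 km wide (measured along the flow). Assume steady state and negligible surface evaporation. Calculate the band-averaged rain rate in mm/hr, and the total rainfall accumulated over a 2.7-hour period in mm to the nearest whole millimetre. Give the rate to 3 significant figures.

R ≈ 12.1 mm/hr; total ≈ 33 mm

Column moisture flux per unit crosswind length is F = V × PW.
Inflow: F_in = 23.3 × 32.7 = 761.91 mm·m/s
Outflow: F_out = 17.7 × 24.6 = 435.42 mm·m/s
Steady-state rate R = (F_in − F_out)/L = (761.91 − 435.42) / 96900 m = 3.369e-03 mm/s.
R = 3.369e-03 × 3600 = 12.1 mm/hr.
Over 2.7 h: total = 12.1 × 2.7 = 32.67 ≈ 33 mm.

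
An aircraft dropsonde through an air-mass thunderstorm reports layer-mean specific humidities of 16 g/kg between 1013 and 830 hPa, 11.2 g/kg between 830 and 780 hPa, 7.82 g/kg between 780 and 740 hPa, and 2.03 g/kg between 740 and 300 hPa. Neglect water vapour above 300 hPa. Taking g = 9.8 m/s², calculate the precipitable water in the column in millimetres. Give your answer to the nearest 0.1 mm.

PW ≈ 47.9 mm

Precipitable water is the column-integrated vapour mass per unit area: PW = (1/g) Σ q̄ Δp, with q in kg/kg and Δp in Pa (1 kg/m² of water = 1 mm).
Layer 1013–830 hPa: Δp = 183 hPa = 18300 Pa, q̄ = 0.016 kg/kg → 0.016 × 18300 / 9.8 = 29.88 mm
Layer 830–780 hPa: Δp = 50 hPa = 5000 Pa, q̄ = 0.0112 kg/kg → 0.0112 × 5000 / 9.8 = 5.71 mm
Layer 780–740 hPa: Δp = 40 hPa = 4000 Pa, q̄ = 0.00782 kg/kg → 0.00782 × 4000 / 9.8 = 3.19 mm
Layer 740–300 hPa: Δp = 440 hPa = 44000 Pa, q̄ = 0.00203 kg/kg → 0.00203 × 44000 / 9.8 = 9.11 mm
PW = 29.88 + 5.71 + 3.19 + 9.11 = 47.89 ≈ 47.9 mm.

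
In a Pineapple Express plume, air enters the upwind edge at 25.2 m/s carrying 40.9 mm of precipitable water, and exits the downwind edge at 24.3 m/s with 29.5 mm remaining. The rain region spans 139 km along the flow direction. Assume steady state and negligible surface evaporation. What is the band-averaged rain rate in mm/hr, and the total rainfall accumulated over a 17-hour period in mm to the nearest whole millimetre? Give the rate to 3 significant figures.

R ≈ 8.13 mm/hr; total ≈ 138 mm

Column moisture flux per unit crosswind length is F = V × PW.
Inflow: F_in = 25.2 × 40.9 = 1030.68 mm·m/s
Outflow: F_out = 24.3 × 29.5 = 716.85 mm·m/s
Steady-state rate R = (F_in − F_out)/L = (1030.68 − 716.85) / 139000 m = 2.258e-03 mm/s.
R = 2.258e-03 × 3600 = 8.13 mm/hr.
Over 17 h: total = 8.13 × 17 = 138.21 ≈ 138 mm.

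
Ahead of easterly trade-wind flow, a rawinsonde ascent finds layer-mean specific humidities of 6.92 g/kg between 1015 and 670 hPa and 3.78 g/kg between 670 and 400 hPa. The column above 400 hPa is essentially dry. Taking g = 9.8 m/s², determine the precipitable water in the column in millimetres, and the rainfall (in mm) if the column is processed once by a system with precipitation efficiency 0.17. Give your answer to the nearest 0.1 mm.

PW ≈ 34.8 mm; rainfall ≈ 5.9 mm

Precipitable water is the column-integrated vapour mass per unit area: PW = (1/g) Σ q̄ Δp, with q in kg/kg and Δp in Pa (1 kg/m² of water = 1 mm).
Layer 1015–670 hPa: Δp = 345 hPa = 34500 Pa, q̄ = 0.00692 kg/kg → 0.00692 × 34500 / 9.8 = 24.36 mm
Layer 670–400 hPa: Δp = 270 hPa = 27000 Pa, q̄ = 0.00378 kg/kg → 0.00378 × 27000 / 9.8 = 10.41 mm
PW = 24.36 + 10.41 = 34.77 ≈ 34.8 mm.
Rainfall = ε × PW = 0.17 × 34.8 = 5.9 mm.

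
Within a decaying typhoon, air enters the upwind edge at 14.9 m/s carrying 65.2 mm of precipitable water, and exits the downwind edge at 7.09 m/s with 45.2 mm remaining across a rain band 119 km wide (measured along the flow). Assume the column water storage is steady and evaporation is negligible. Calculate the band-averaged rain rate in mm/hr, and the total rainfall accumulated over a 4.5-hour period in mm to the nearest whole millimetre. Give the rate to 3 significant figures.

R ≈ 19.7 mm/hr; total ≈ 89 mm

Column moisture flux per unit crosswind length is F = V × PW.
Inflow: F_in = 14.9 × 65.2 = 971.48 mm·m/s
Outflow: F_out = 7.09 × 45.2 = 320.468 mm·m/s
Steady-state rate R = (F_in − F_out)/L = (971.48 − 320.468) / 119000 m = 5.471e-03 mm/s.
R = 5.471e-03 × 3600 = 19.7 mm/hr.
Over 4.5 h: total = 19.7 × 4.5 = 88.65 ≈ 89 mm.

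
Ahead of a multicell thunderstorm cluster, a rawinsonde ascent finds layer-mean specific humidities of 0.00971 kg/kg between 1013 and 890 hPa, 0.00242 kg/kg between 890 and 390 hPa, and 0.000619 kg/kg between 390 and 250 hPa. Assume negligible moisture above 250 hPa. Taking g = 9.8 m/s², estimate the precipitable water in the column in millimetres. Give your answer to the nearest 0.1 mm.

PW ≈ 25.4 mm

Precipitable water is the column-integrated vapour mass per unit area: PW = (1/g) Σ q̄ Δp, with q in kg/kg and Δp in Pa (1 kg/m² of water = 1 mm).
Layer 1013–890 hPa: Δp = 123 hPa = 12300 Pa, q̄ = 0.00971 kg/kg → 0.00971 × 12300 / 9.8 = 12.19 mm
Layer 890–390 hPa: Δp = 500 hPa = 50000 Pa, q̄ = 0.00242 kg/kg → 0.00242 × 50000 / 9.8 = 12.35 mm
Layer 390–250 hPa: Δp = 140 hPa = 14000 Pa, q̄ = 0.000619 kg/kg → 0.000619 × 14000 / 9.8 = 0.88 mm
PW = 12.19 + 12.35 + 0.88 = 25.42 ≈ 25.4 mm.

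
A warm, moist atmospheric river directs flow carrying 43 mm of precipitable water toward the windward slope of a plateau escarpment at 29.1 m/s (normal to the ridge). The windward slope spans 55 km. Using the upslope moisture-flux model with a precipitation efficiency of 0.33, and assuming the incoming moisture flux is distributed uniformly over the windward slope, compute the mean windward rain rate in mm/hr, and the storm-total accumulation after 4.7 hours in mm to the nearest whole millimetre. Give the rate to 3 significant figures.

Incoming column moisture flux per unit ridge length: F = V × PW = 29.1 × 43 = 1251.3 mm·m/s.
Spread over the 55 km slope with efficiency ε = 0.33: R = ε·F/W = 0.33 × 1251.3 / 55000 m = 7.508e-03 mm/s.
R = 7.508e-03 × 3600 = 27.0 mm/hr.
Over 4.7 h: total = 27.0 × 4.7 = 126.9 ≈ 127 mm.

R ≈ 27.0 mm/hr; total ≈ 127 mm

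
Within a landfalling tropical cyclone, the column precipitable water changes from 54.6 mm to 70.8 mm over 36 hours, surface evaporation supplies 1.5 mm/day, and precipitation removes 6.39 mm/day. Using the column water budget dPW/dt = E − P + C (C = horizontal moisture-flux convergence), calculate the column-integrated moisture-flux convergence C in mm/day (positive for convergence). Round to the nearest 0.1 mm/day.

C ≈ 15.7 mm/day

dPW/dt = (70.8 − 54.6) mm / (36/24 day) = +10.800 mm/day.
C = dPW/dt − E + P = (+10.800) − 1.5 + 6.39 = 15.7 mm/day.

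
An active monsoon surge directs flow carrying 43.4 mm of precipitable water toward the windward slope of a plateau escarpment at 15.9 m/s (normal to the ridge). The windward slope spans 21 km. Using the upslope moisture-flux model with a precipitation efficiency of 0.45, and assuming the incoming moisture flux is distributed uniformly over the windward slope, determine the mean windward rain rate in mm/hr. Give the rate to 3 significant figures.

R ≈ 53.2 mm/hr

Incoming column moisture flux per unit ridge length: F = V × PW = 15.9 × 43.4 = 690.06 mm·m/s.
Spread over the 21 km slope with efficiency ε = 0.45: R = ε·F/W = 0.45 × 690.06 / 21000 m = 1.479e-02 mm/s.
R = 1.479e-02 × 3600 = 53.2 mm/hr.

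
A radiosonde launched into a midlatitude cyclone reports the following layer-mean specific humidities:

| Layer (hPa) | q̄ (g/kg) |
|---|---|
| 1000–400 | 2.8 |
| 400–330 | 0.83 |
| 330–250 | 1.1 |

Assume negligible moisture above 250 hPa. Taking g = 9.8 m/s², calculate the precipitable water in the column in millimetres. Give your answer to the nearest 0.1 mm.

PW ≈ 18.6 mm

Precipitable water is the column-integrated vapour mass per unit area: PW = (1/g) Σ q̄ Δp, with q in kg/kg and Δp in Pa (1 kg/m² of water = 1 mm).
Layer 1000–400 hPa: Δp = 600 hPa = 60000 Pa, q̄ = 0.0028 kg/kg → 0.0028 × 60000 / 9.8 = 17.14 mm
Layer 400–330 hPa: Δp = 70 hPa = 7000 Pa, q̄ = 0.00083 kg/kg → 0.00083 × 7000 / 9.8 = 0.59 mm
Layer 330–250 hPa: Δp = 80 hPa = 8000 Pa, q̄ = 0.0011 kg/kg → 0.0011 × 8000 / 9.8 = 0.90 mm
PW = 17.14 + 0.59 + 0.90 = 18.63 ≈ 18.6 mm.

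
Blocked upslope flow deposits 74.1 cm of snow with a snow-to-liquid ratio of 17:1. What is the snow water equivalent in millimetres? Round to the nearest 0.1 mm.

SWE ≈ 43.6 mm

SWE = snow depth / ratio = 74.1 cm / 17 = 4.359 cm = 43.6 mm.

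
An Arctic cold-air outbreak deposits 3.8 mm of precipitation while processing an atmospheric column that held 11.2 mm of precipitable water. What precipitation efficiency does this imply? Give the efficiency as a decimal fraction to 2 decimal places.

ε ≈ 0.34

ε = precipitation / PW = 3.8 / 11.2 = 0.34.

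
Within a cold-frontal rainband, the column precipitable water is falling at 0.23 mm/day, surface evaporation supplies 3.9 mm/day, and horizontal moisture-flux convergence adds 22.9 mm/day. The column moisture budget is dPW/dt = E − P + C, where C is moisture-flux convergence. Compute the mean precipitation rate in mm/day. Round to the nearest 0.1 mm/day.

dPW/dt = -0.23 mm/day.
P = E + C − dPW/dt = 3.9 + (22.9) − (-0.23) = 27.0 mm/day.

P ≈ 27.0 mm/day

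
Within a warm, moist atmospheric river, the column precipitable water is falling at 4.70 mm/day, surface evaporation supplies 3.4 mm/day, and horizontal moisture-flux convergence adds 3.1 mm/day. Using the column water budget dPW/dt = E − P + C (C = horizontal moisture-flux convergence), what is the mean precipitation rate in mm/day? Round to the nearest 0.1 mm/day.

P ≈ 11.2 mm/day

dPW/dt = -4.70 mm/day.
P = E + C − dPW/dt = 3.4 + (3.1) − (-4.70) = 11.2 mm/day.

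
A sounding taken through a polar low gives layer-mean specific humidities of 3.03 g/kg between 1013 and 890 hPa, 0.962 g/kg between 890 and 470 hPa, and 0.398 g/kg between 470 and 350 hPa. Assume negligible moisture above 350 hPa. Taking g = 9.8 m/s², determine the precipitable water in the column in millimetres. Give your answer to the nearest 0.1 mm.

Precipitable water is the column-integrated vapour mass per unit area: PW = (1/g) Σ q̄ Δp, with q in kg/kg and Δp in Pa (1 kg/m² of water = 1 mm).
Layer 1013–890 hPa: Δp = 123 hPa = 12300 Pa, q̄ = 0.00303 kg/kg → 0.00303 × 12300 / 9.8 = 3.80 mm
Layer 890–470 hPa: Δp = 420 hPa = 42000 Pa, q̄ = 0.000962 kg/kg → 0.000962 × 42000 / 9.8 = 4.12 mm
Layer 470–350 hPa: Δp = 120 hPa = 12000 Pa, q̄ = 0.000398 kg/kg → 0.000398 × 12000 / 9.8 = 0.49 mm
PW = 3.80 + 4.12 + 0.49 = 8.41 ≈ 8.4 mm.

PW ≈ 8.4 mm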